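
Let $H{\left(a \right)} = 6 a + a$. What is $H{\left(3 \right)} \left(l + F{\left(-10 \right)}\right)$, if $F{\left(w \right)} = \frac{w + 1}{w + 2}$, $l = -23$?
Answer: $- \frac{3675}{8} \approx -459.38$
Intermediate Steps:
$H{\left(a \right)} = 7 a$
$F{\left(w \right)} = \frac{1 + w}{2 + w}$
$H{\left(3 \right)} \left(l + F{\left(-10 \right)}\right) = 7 \cdot 3 \left(-23 + \frac{1 - 10}{2 - 10}\right) = 21 \left(-23 + \frac{1}{-8} \left(-9\right)\right) = 21 \left(-23 - - \frac{9}{8}\right) = 21 \left(-23 + \frac{9}{8}\right) = 21 \left(- \frac{175}{8}\right) = - \frac{3675}{8}$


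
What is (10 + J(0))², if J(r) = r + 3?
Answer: 169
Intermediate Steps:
J(r) = 3 + r
(10 + J(0))² = (10 + (3 + 0))² = (10 + 3)² = 13² = 169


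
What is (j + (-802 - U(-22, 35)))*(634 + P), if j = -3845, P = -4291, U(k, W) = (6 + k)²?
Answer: 17930271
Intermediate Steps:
(j + (-802 - U(-22, 35)))*(634 + P) = (-3845 + (-802 - (6 - 22)²))*(634 - 4291) = (-3845 + (-802 - 1*(-16)²))*(-3657) = (-3845 + (-802 - 1*256))*(-3657) = (-3845 + (-802 - 256))*(-3657) = (-3845 - 1058)*(-3657) = -4903*(-3657) = 17930271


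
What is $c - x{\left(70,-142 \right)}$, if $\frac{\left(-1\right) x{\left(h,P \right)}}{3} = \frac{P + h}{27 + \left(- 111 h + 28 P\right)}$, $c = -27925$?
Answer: $- \frac{327252859}{11719} \approx -27925.0$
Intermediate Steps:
$x{\left(h,P \right)} = - \frac{3 \left(P + h\right)}{27 - 111 h + 28 P}$ ($x{\left(h,P \right)} = - 3 \frac{P + h}{27 + \left(- 111 h + 28 P\right)} = - 3 \frac{P + h}{27 - 111 h + 28 P} = - \frac{3 \left(P + h\right)}{27 - 111 h + 28 P}$)
$c - x{\left(70,-142 \right)} = -27925 - \frac{3 \left(-142 + 70\right)}{-27 - -3976 + 111 \cdot 70} = -27925 - 3 \frac{1}{-27 + 3976 + 7770} \left(-72\right) = -27925 - 3 \cdot \frac{1}{11719} \left(-72\right) = -27925 - - \frac{216}{11719} = -27925 + \frac{216}{11719} = - \frac{327252859}{11719}$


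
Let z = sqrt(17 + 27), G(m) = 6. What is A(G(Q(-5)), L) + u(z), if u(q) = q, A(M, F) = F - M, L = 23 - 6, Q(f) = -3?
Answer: 11 + 2*sqrt(11) ≈ 17.633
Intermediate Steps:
L = 17
z = 2*sqrt(11) (z = sqrt(44) = 2*sqrt(11) ≈ 6.6332)
A(G(Q(-5)), L) + u(z) = (17 - 1*6) + 2*sqrt(11) = (17 - 6) + 2*sqrt(11) = 11 + 2*sqrt(11)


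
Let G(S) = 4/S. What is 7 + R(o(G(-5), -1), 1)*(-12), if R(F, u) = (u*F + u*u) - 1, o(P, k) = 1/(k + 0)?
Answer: 19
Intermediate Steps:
o(P, k) = 1/k
R(F, u) = -1 + u**2 + F*u (R(F, u) = (F*u + u**2) - 1 = (u**2 + F*u) - 1 = -1 + u**2 + F*u)
7 + R(o(G(-5), -1), 1)*(-12) = 7 + (-1 + 1**2 + 1/(-1))*(-12) = 7 + (-1 + 1 - 1*1)*(-12) = 7 + (-1 + 1 - 1)*(-12) = 7 - 1*(-12) = 7 + 12 = 19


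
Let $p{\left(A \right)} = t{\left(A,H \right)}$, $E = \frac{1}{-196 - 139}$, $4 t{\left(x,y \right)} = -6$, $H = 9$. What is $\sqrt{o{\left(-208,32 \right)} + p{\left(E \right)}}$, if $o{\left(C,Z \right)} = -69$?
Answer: $\frac{i \sqrt{282}}{2} \approx 8.3964 i$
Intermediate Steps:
$t{\left(x,y \right)} = - \frac{3}{2}$ ($t{\left(x,y \right)} = \frac{1}{4} \left(-6\right) = - \frac{3}{2}$)
$E = - \frac{1}{335}$ ($E = \frac{1}{-335} = - \frac{1}{335} \approx -0.0029851$)
$p{\left(A \right)} = - \frac{3}{2}$
$\sqrt{o{\left(-208,32 \right)} + p{\left(E \right)}} = \sqrt{-69 - \frac{3}{2}} = \sqrt{- \frac{141}{2}} = \frac{i \sqrt{282}}{2}$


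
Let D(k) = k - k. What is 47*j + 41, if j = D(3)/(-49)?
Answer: 41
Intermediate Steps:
D(k) = 0
j = 0 (j = 0/(-49) = 0*(-1/49) = 0)
47*j + 41 = 47*0 + 41 = 0 + 41 = 41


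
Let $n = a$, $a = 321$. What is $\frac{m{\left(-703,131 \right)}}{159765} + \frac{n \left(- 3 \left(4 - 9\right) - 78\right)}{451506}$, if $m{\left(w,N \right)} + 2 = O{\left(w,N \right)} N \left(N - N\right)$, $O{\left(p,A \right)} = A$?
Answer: $- \frac{1077276869}{24044952030} \approx -0.044803$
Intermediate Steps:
$n = 321$
$m{\left(w,N \right)} = -2$ ($m{\left(w,N \right)} = -2 + N N \left(N - N\right) = -2 + N^{2} \cdot 0 = -2 + 0 = -2$)
$\frac{m{\left(-703,131 \right)}}{159765} + \frac{n \left(- 3 \left(4 - 9\right) - 78\right)}{451506} = - \frac{2}{159765} + \frac{321 \left(- 3 \left(4 - 9\right) - 78\right)}{451506} = \left(-2\right) \frac{1}{159765} + 321 \left(\left(-3\right) \left(-5\right) - 78\right) \frac{1}{451506} = - \frac{2}{159765} + 321 \left(15 - 78\right) \frac{1}{451506} = - \frac{2}{159765} + 321 \left(-63\right) \frac{1}{451506} = - \frac{2}{159765} - \frac{6741}{150502} = - \frac{1077276869}{24044952030}$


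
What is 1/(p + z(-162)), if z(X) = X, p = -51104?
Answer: -1/51266 ≈ -1.9506e-5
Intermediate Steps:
1/(p + z(-162)) = 1/(-51104 - 162) = 1/(-51266) = -1/51266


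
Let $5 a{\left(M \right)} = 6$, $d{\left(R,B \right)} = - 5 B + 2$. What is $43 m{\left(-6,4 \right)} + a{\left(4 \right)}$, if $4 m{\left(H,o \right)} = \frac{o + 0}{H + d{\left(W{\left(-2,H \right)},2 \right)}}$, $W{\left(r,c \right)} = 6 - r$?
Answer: $- \frac{131}{70} \approx -1.8714$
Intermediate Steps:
$d{\left(R,B \right)} = 2 - 5 B$
$m{\left(H,o \right)} = \frac{o}{4 \left(-8 + H\right)}$ ($m{\left(H,o \right)} = \frac{\left(o + 0\right) \frac{1}{H + \left(2 - 10\right)}}{4} = \frac{o \frac{1}{H + \left(2 - 10\right)}}{4} = \frac{o \frac{1}{H - 8}}{4} = \frac{o \frac{1}{-8 + H}}{4} = \frac{o}{4 \left(-8 + H\right)}$)
$a{\left(M \right)} = \frac{6}{5}$ ($a{\left(M \right)} = \frac{1}{5} \cdot 6 = \frac{6}{5}$)
$43 m{\left(-6,4 \right)} + a{\left(4 \right)} = 43 \cdot \frac{1}{4} \cdot 4 \frac{1}{-8 - 6} + \frac{6}{5} = 43 \cdot \frac{1}{4} \cdot 4 \frac{1}{-14} + \frac{6}{5} = 43 \cdot \frac{1}{4} \cdot 4 \left(- \frac{1}{14}\right) + \frac{6}{5} = 43 \left(- \frac{1}{14}\right) + \frac{6}{5} = - \frac{43}{14} + \frac{6}{5} = - \frac{131}{70}$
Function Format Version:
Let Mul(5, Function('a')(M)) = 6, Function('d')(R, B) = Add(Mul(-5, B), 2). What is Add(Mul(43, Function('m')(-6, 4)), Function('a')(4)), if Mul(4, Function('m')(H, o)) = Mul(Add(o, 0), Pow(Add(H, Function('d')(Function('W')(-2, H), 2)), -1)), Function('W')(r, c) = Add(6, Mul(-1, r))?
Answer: Rational(-131, 70) ≈ -1.8714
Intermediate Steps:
Function('d')(R, B) = Add(2, Mul(-5, B))
Function('m')(H, o) = Mul(Rational(1, 4), o, Pow(Add(-8, H), -1)) (Function('m')(H, o) = Mul(Rational(1, 4), Mul(Add(o, 0), Pow(Add(H, Add(2, Mul(-5, 2))), -1))) = Mul(Rational(1, 4), Mul(o, Pow(Add(H, Add(2, -10)), -1))) = Mul(Rational(1, 4), Mul(o, Pow(Add(H, -8), -1))) = Mul(Rational(1, 4), Mul(o, Pow(Add(-8, H), -1))) = Mul(Rational(1, 4), o, Pow(Add(-8, H), -1)))
Function('a')(M) = Rational(6, 5) (Function('a')(M) = Mul(Rational(1, 5), 6) = Rational(6, 5))
Add(Mul(43, Function('m')(-6, 4)), Function('a')(4)) = Add(Mul(43, Mul(Rational(1, 4), 4, Pow(Add(-8, -6), -1))), Rational(6, 5)) = Add(Mul(43, Mul(Rational(1, 4), 4, Pow(-14, -1))), Rational(6, 5)) = Add(Mul(43, Mul(Rational(1, 4), 4, Rational(-1, 14))), Rational(6, 5)) = Add(Mul(43, Rational(-1, 14)), Rational(6, 5)) = Add(Rational(-43, 14), Rational(6, 5)) = Rational(-131, 70)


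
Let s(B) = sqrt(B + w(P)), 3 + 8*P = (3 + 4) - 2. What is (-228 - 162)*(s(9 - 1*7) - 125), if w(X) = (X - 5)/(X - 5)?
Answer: 48750 - 390*sqrt(3) ≈ 48075.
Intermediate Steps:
P = 1/4 (P = -3/8 + ((3 + 4) - 2)/8 = -3/8 + (7 - 2)/8 = -3/8 + (1/8)*5 = -3/8 + 5/8 = 1/4 ≈ 0.25000)
w(X) = 1 (w(X) = (-5 + X)/(-5 + X) = 1)
s(B) = sqrt(1 + B) (s(B) = sqrt(B + 1) = sqrt(1 + B))
(-228 - 162)*(s(9 - 1*7) - 125) = (-228 - 162)*(sqrt(1 + (9 - 1*7)) - 125) = -390*(sqrt(1 + (9 - 7)) - 125) = -390*(sqrt(1 + 2) - 125) = -390*(sqrt(3) - 125) = -390*(-125 + sqrt(3)) = 48750 - 390*sqrt(3)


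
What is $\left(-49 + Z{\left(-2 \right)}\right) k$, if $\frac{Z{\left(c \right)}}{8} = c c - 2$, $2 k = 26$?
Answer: $-429$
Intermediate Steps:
$k = 13$ ($k = \frac{1}{2} \cdot 26 = 13$)
$Z{\left(c \right)} = -16 + 8 c^{2}$ ($Z{\left(c \right)} = 8 \left(c c - 2\right) = 8 \left(c^{2} - 2\right) = 8 \left(-2 + c^{2}\right) = -16 + 8 c^{2}$)
$\left(-49 + Z{\left(-2 \right)}\right) k = \left(-49 - \left(16 - 8 \left(-2\right)^{2}\right)\right) 13 = \left(-49 + \left(-16 + 8 \cdot 4\right)\right) 13 = \left(-49 + \left(-16 + 32\right)\right) 13 = \left(-49 + 16\right) 13 = \left(-33\right) 13 = -429$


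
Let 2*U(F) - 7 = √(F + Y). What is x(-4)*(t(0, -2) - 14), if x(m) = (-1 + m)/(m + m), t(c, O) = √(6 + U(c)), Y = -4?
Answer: -35/4 + 5*√(38 + 4*I)/16 ≈ -6.821 + 0.10125*I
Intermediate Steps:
U(F) = 7/2 + √(-4 + F)/2 (U(F) = 7/2 + √(F - 4)/2 = 7/2 + √(-4 + F)/2)
t(c, O) = √(19/2 + √(-4 + c)/2) (t(c, O) = √(6 + (7/2 + √(-4 + c)/2)) = √(19/2 + √(-4 + c)/2))
x(m) = (-1 + m)/(2*m) (x(m) = (-1 + m)/((2*m)) = (-1 + m)*(1/(2*m)) = (-1 + m)/(2*m))
x(-4)*(t(0, -2) - 14) = ((½)*(-1 - 4)/(-4))*(√(38 + 2*√(-4 + 0))/2 - 14) = ((½)*(-¼)*(-5))*(√(38 + 2*√(-4))/2 - 14) = 5*(√(38 + 2*(2*I))/2 - 14)/8 = 5*(√(38 + 4*I)/2 - 14)/8 = 5*(-14 + √(38 + 4*I)/2)/8 = -35/4 + 5*√(38 + 4*I)/16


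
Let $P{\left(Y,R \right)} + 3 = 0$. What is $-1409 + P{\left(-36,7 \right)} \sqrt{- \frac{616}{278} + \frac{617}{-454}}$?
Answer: $-1409 - \frac{3 i \sqrt{14236398070}}{63106} \approx -1409.0 - 5.6722 i$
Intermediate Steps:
$P{\left(Y,R \right)} = -3$ ($P{\left(Y,R \right)} = -3 + 0 = -3$)
$-1409 + P{\left(-36,7 \right)} \sqrt{- \frac{616}{278} + \frac{617}{-454}} = -1409 - 3 \sqrt{- \frac{616}{278} + \frac{617}{-454}} = -1409 - 3 \sqrt{\left(-616\right) \frac{1}{278} + 617 \left(- \frac{1}{454}\right)} = -1409 - 3 \sqrt{- \frac{308}{139} - \frac{617}{454}} = -1409 - 3 \sqrt{- \frac{225595}{63106}} = -1409 - 3 \frac{i \sqrt{14236398070}}{63106} = -1409 - \frac{3 i \sqrt{14236398070}}{63106}$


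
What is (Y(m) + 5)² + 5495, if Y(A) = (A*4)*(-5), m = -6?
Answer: 21120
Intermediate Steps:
Y(A) = -20*A (Y(A) = (4*A)*(-5) = -20*A)
(Y(m) + 5)² + 5495 = (-20*(-6) + 5)² + 5495 = (120 + 5)² + 5495 = 125² + 5495 = 15625 + 5495 = 21120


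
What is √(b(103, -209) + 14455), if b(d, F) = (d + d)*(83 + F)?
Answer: I*√11501 ≈ 107.24*I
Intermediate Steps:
b(d, F) = 2*d*(83 + F) (b(d, F) = (2*d)*(83 + F) = 2*d*(83 + F))
√(b(103, -209) + 14455) = √(2*103*(83 - 209) + 14455) = √(2*103*(-126) + 14455) = √(-25956 + 14455) = √(-11501) = I*√11501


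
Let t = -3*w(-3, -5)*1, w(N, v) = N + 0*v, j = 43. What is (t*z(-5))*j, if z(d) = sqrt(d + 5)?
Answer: 0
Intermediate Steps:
w(N, v) = N (w(N, v) = N + 0 = N)
z(d) = sqrt(5 + d)
t = 9 (t = -3*(-3)*1 = 9*1 = 9)
(t*z(-5))*j = (9*sqrt(5 - 5))*43 = (9*sqrt(0))*43 = (9*0)*43 = 0*43 = 0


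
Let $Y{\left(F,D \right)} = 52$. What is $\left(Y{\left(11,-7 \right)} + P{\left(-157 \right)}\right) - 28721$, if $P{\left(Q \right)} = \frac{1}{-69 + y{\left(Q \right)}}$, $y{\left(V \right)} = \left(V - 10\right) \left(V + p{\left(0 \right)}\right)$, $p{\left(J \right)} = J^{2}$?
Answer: $- \frac{749694349}{26150} \approx -28669.0$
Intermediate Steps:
$y{\left(V \right)} = V \left(-10 + V\right)$ ($y{\left(V \right)} = \left(V - 10\right) \left(V + 0^{2}\right) = \left(-10 + V\right) \left(V + 0\right) = \left(-10 + V\right) V = V \left(-10 + V\right)$)
$P{\left(Q \right)} = \frac{1}{-69 + Q \left(-10 + Q\right)}$
$\left(Y{\left(11,-7 \right)} + P{\left(-157 \right)}\right) - 28721 = \left(52 + \frac{1}{-69 + \left(-157\right)^{2} - -1570}\right) - 28721 = \left(52 + \frac{1}{-69 + 24649 + 1570}\right) - 28721 = \left(52 + \frac{1}{26150}\right) - 28721 = \frac{1359801}{26150} - 28721 = - \frac{749694349}{26150}$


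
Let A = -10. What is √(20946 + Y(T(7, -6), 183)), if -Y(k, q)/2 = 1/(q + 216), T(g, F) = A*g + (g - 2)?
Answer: 2*√833655837/399 ≈ 144.73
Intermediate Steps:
T(g, F) = -2 - 9*g (T(g, F) = -10*g + (g - 2) = -10*g + (-2 + g) = -2 - 9*g)
Y(k, q) = -2/(216 + q) (Y(k, q) = -2/(q + 216) = -2/(216 + q))
√(20946 + Y(T(7, -6), 183)) = √(20946 - 2/(216 + 183)) = √(20946 - 2/399) = √(8357452/399) = 2*√833655837/399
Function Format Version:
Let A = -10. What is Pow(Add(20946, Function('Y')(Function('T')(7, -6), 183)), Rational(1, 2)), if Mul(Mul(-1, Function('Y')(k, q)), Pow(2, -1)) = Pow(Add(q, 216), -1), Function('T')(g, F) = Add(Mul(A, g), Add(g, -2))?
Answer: Mul(Rational(2, 399), Pow(833655837, Rational(1, 2))) ≈ 144.73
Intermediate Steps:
Function('T')(g, F) = Add(-2, Mul(-9, g)) (Function('T')(g, F) = Add(Mul(-10, g), Add(g, -2)) = Add(Mul(-10, g), Add(-2, g)) = Add(-2, Mul(-9, g)))
Function('Y')(k, q) = Mul(-2, Pow(Add(216, q), -1)) (Function('Y')(k, q) = Mul(-2, Pow(Add(q, 216), -1)) = Mul(-2, Pow(Add(216, q), -1)))
Pow(Add(20946, Function('Y')(Function('T')(7, -6), 183)), Rational(1, 2)) = Pow(Add(20946, Mul(-2, Pow(Add(216, 183), -1))), Rational(1, 2)) = Pow(Add(20946, Mul(-2, Pow(399, -1))), Rational(1, 2)) = Pow(Add(20946, Mul(-2, Rational(1, 399))), Rational(1, 2)) = Pow(Add(20946, Rational(-2, 399)), Rational(1, 2)) = Pow(Rational(8357452, 399), Rational(1, 2)) = Mul(Rational(2, 399), Pow(833655837, Rational(1, 2)))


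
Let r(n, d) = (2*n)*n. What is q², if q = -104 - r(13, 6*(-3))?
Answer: 195364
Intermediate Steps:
r(n, d) = 2*n²
q = -442 (q = -104 - 2*13² = -104 - 2*169 = -104 - 1*338 = -104 - 338 = -442)
q² = (-442)² = 195364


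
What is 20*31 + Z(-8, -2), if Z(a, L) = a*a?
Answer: 684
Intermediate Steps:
Z(a, L) = a**2
20*31 + Z(-8, -2) = 20*31 + (-8)**2 = 620 + 64 = 684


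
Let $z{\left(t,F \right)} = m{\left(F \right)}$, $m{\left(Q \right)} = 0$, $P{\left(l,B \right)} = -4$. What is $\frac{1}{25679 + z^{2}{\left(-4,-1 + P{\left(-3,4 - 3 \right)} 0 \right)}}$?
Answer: $\frac{1}{25679} \approx 3.8942 \cdot 10^{-5}$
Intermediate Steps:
$z{\left(t,F \right)} = 0$
$\frac{1}{25679 + z^{2}{\left(-4,-1 + P{\left(-3,4 - 3 \right)} 0 \right)}} = \frac{1}{25679 + 0^{2}} = \frac{1}{25679 + 0} = \frac{1}{25679}$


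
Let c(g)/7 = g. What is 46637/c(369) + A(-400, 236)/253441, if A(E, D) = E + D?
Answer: 11819304305/654638103 ≈ 18.055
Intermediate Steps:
c(g) = 7*g
A(E, D) = D + E
46637/c(369) + A(-400, 236)/253441 = 46637/((7*369)) + (236 - 400)/253441 = 46637/2583 - 164*1/253441 = 46637*(1/2583) - 164/253441 = 46637/2583 - 164/253441 = 11819304305/654638103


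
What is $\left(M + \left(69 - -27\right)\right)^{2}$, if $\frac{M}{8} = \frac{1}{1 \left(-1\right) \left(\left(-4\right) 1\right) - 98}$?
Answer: $\frac{20322064}{2209} \approx 9199.7$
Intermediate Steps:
$M = - \frac{4}{47}$ ($M = \frac{8}{1 \left(-1\right) \left(\left(-4\right) 1\right) - 98} = \frac{8}{\left(-1\right) \left(-4\right) - 98} = \frac{8}{4 - 98} = \frac{8}{-94} = 8 \left(- \frac{1}{94}\right) = - \frac{4}{47} \approx -0.085106$)
$\left(M + \left(69 - -27\right)\right)^{2} = \left(- \frac{4}{47} + \left(69 - -27\right)\right)^{2} = \left(- \frac{4}{47} + \left(69 + 27\right)\right)^{2} = \left(- \frac{4}{47} + 96\right)^{2} = \left(\frac{4508}{47}\right)^{2} = \frac{20322064}{2209}$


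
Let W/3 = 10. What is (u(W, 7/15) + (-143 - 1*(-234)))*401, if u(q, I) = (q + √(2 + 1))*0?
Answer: 36491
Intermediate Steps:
W = 30 (W = 3*10 = 30)
u(q, I) = 0 (u(q, I) = (q + √3)*0 = 0)
(u(W, 7/15) + (-143 - 1*(-234)))*401 = (0 + (-143 - 1*(-234)))*401 = (0 + (-143 + 234))*401 = (0 + 91)*401 = 91*401 = 36491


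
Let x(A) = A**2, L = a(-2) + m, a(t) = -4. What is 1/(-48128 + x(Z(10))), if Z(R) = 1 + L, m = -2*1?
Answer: -1/48103 ≈ -2.0789e-5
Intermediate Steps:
m = -2
L = -6 (L = -4 - 2 = -6)
Z(R) = -5 (Z(R) = 1 - 6 = -5)
1/(-48128 + x(Z(10))) = 1/(-48128 + (-5)**2) = 1/(-48128 + 25) = 1/(-48103) = -1/48103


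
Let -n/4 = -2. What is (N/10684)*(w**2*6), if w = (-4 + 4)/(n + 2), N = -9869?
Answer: 0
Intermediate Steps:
n = 8 (n = -4*(-2) = 8)
w = 0 (w = (-4 + 4)/(8 + 2) = 0/10 = 0*(1/10) = 0)
(N/10684)*(w**2*6) = (-9869/10684)*(0**2*6) = (-9869*1/10684)*(0*6) = -9869/10684*0 = 0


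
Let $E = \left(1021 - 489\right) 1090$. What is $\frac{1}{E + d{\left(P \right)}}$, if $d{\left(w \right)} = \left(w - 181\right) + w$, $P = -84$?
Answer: $\frac{1}{579531} \approx 1.7255 \cdot 10^{-6}$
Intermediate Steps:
$d{\left(w \right)} = -181 + 2 w$ ($d{\left(w \right)} = \left(w + \left(-436 + 255\right)\right) + w = \left(w - 181\right) + w = \left(-181 + w\right) + w = -181 + 2 w$)
$E = 579880$ ($E = 532 \cdot 1090 = 579880$)
$\frac{1}{E + d{\left(P \right)}} = \frac{1}{579880 + \left(-181 + 2 \left(-84\right)\right)} = \frac{1}{579880 - 349} = \frac{1}{579531}$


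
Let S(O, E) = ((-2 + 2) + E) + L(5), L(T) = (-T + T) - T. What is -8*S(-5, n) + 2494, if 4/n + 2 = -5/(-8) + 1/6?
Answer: 74254/29 ≈ 2560.5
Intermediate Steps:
n = -96/29 (n = 4/(-2 + (-5/(-8) + 1/6)) = 4/(-2 + (-5*(-⅛) + 1*(⅙))) = 4/(-2 + (5/8 + ⅙)) = 4/(-2 + 19/24) = 4/(-29/24) = 4*(-24/29) = -96/29 ≈ -3.3103)
L(T) = -T (L(T) = 0 - T = -T)
S(O, E) = -5 + E (S(O, E) = ((-2 + 2) + E) - 1*5 = (0 + E) - 5 = E - 5 = -5 + E)
-8*S(-5, n) + 2494 = -8*(-5 - 96/29) + 2494 = -8*(-241/29) + 2494 = 1928/29 + 2494 = 74254/29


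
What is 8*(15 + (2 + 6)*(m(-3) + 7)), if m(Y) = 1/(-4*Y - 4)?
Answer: 576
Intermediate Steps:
m(Y) = 1/(-4 - 4*Y)
8*(15 + (2 + 6)*(m(-3) + 7)) = 8*(15 + (2 + 6)*(-1/(4 + 4*(-3)) + 7)) = 8*(15 + 8*(-1/(4 - 12) + 7)) = 8*(15 + 8*(-1/(-8) + 7)) = 8*(15 + 8*(-1*(-⅛) + 7)) = 8*(15 + 8*(⅛ + 7)) = 8*(15 + 8*(57/8)) = 8*(15 + 57) = 8*72 = 576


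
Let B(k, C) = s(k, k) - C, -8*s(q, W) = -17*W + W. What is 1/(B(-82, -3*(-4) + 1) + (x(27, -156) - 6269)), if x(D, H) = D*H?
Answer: -1/10658 ≈ -9.3826e-5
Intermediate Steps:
s(q, W) = 2*W (s(q, W) = -(-17*W + W)/8 = -(-2)*W = 2*W)
B(k, C) = -C + 2*k (B(k, C) = 2*k - C = -C + 2*k)
1/(B(-82, -3*(-4) + 1) + (x(27, -156) - 6269)) = 1/((-(-3*(-4) + 1) + 2*(-82)) + (27*(-156) - 6269)) = 1/((-(12 + 1) - 164) + (-4212 - 6269)) = 1/((-1*13 - 164) - 10481) = 1/((-13 - 164) - 10481) = 1/(-177 - 10481) = 1/(-10658) = -1/10658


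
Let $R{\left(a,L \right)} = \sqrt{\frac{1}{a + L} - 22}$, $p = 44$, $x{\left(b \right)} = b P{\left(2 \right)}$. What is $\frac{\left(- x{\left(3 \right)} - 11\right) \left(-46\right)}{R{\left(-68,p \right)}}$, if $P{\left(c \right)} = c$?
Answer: $- 68 i \sqrt{6} \approx - 166.57 i$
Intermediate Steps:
$x{\left(b \right)} = 2 b$ ($x{\left(b \right)} = b 2 = 2 b$)
$R{\left(a,L \right)} = \sqrt{-22 + \frac{1}{L + a}}$ ($R{\left(a,L \right)} = \sqrt{\frac{1}{L + a} - 22} = \sqrt{-22 + \frac{1}{L + a}}$)
$\frac{\left(- x{\left(3 \right)} - 11\right) \left(-46\right)}{R{\left(-68,p \right)}} = \frac{\left(- 2 \cdot 3 - 11\right) \left(-46\right)}{\sqrt{\frac{1 - 968 - -1496}{44 - 68}}} = \frac{\left(\left(-1\right) 6 - 11\right) \left(-46\right)}{\sqrt{\frac{1 - 968 + 1496}{-24}}} = \frac{\left(-6 - 11\right) \left(-46\right)}{\sqrt{\left(- \frac{1}{24}\right) 529}} = \frac{\left(-17\right) \left(-46\right)}{\sqrt{- \frac{529}{24}}} = \frac{782}{\frac{23}{12} i \sqrt{6}} = 782 \left(- \frac{2 i \sqrt{6}}{23}\right) = - 68 i \sqrt{6}$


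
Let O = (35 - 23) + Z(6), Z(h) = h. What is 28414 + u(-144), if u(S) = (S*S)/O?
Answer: 29566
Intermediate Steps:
O = 18 (O = (35 - 23) + 6 = 12 + 6 = 18)
u(S) = S²/18 (u(S) = (S*S)/18 = S²*(1/18) = S²/18)
28414 + u(-144) = 28414 + (1/18)*(-144)² = 28414 + (1/18)*20736 = 28414 + 1152 = 29566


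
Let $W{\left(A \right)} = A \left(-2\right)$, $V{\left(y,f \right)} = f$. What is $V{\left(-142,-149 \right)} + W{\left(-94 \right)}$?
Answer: $39$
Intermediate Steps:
$W{\left(A \right)} = - 2 A$
$V{\left(-142,-149 \right)} + W{\left(-94 \right)} = -149 - -188 = -149 + 188 = 39$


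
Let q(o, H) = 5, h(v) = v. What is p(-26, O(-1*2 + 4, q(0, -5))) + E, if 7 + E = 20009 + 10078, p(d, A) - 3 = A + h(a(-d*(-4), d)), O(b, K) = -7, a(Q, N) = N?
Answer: 30050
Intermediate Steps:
p(d, A) = 3 + A + d (p(d, A) = 3 + (A + d) = 3 + A + d)
E = 30080 (E = -7 + (20009 + 10078) = -7 + 30087 = 30080)
p(-26, O(-1*2 + 4, q(0, -5))) + E = (3 - 7 - 26) + 30080 = -30 + 30080 = 30050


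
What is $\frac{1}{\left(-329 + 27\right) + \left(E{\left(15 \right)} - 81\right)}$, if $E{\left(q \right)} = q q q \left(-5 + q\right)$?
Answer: $\frac{1}{33367} \approx 2.997 \cdot 10^{-5}$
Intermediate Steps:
$E{\left(q \right)} = q^{3} \left(-5 + q\right)$ ($E{\left(q \right)} = q^{2} q \left(-5 + q\right) = q^{3} \left(-5 + q\right)$)
$\frac{1}{\left(-329 + 27\right) + \left(E{\left(15 \right)} - 81\right)} = \frac{1}{\left(-329 + 27\right) - \left(81 - 15^{3} \left(-5 + 15\right)\right)} = \frac{1}{-302 + \left(3375 \cdot 10 - 81\right)} = \frac{1}{-302 + \left(33750 - 81\right)} = \frac{1}{-302 + 33669} = \frac{1}{33367}$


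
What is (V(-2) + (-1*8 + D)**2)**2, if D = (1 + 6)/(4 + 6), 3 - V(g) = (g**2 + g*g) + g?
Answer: 25290841/10000 ≈ 2529.1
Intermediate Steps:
V(g) = 3 - g - 2*g**2 (V(g) = 3 - ((g**2 + g*g) + g) = 3 - ((g**2 + g**2) + g) = 3 - (2*g**2 + g) = 3 - (g + 2*g**2) = 3 + (-g - 2*g**2) = 3 - g - 2*g**2)
D = 7/10 ≈ 0.70000
(V(-2) + (-1*8 + D)**2)**2 = ((3 - 1*(-2) - 2*(-2)**2) + (-1*8 + 7/10)**2)**2 = ((3 + 2 - 2*4) + (-8 + 7/10)**2)**2 = ((3 + 2 - 8) + (-73/10)**2)**2 = (-3 + 5329/100)**2 = (5029/100)**2 = 25290841/10000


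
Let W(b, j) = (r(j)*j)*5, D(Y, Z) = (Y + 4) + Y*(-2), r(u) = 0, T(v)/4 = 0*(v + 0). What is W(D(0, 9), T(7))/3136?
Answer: 0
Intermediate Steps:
T(v) = 0 (T(v) = 4*(0*(v + 0)) = 4*(0*v) = 4*0 = 0)
D(Y, Z) = 4 - Y (D(Y, Z) = (4 + Y) - 2*Y = 4 - Y)
W(b, j) = 0 (W(b, j) = (0*j)*5 = 0*5 = 0)
W(D(0, 9), T(7))/3136 = 0/3136 = 0*(1/3136) = 0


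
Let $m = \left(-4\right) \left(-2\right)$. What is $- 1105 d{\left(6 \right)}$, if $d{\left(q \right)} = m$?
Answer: $-8840$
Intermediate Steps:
$m = 8$
$d{\left(q \right)} = 8$
$- 1105 d{\left(6 \right)} = \left(-1105\right) 8 = -8840$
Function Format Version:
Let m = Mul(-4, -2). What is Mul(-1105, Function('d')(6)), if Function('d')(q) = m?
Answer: -8840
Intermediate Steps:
m = 8
Function('d')(q) = 8
Mul(-1105, Function('d')(6)) = Mul(-1105, 8) = -8840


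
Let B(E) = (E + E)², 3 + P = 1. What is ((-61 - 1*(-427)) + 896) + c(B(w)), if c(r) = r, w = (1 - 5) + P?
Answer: 1406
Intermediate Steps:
P = -2 (P = -3 + 1 = -2)
w = -6 (w = (1 - 5) - 2 = -4 - 2 = -6)
B(E) = 4*E² (B(E) = (2*E)² = 4*E²)
((-61 - 1*(-427)) + 896) + c(B(w)) = ((-61 - 1*(-427)) + 896) + 4*(-6)² = ((-61 + 427) + 896) + 4*36 = (366 + 896) + 144 = 1262 + 144 = 1406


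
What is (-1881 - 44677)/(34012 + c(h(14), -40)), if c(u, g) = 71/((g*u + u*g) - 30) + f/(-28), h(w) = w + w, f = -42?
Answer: -52843330/38605287 ≈ -1.3688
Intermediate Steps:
h(w) = 2*w
c(u, g) = 3/2 + 71/(-30 + 2*g*u) (c(u, g) = 71/((g*u + u*g) - 30) - 42/(-28) = 71/((g*u + g*u) - 30) - 42*(-1/28) = 71/(2*g*u - 30) + 3/2 = 71/(-30 + 2*g*u) + 3/2 = 3/2 + 71/(-30 + 2*g*u))
(-1881 - 44677)/(34012 + c(h(14), -40)) = (-1881 - 44677)/(34012 + (26 + 3*(-40)*(2*14))/(2*(-15 - 80*14))) = -46558/(34012 + (26 + 3*(-40)*28)/(2*(-15 - 40*28))) = -46558/(34012 + (26 - 3360)/(2*(-15 - 1120))) = -46558/(34012 + (½)*(-3334)/(-1135)) = -46558/(34012 + (½)*(-1/1135)*(-3334)) = -46558/(34012 + 1667/1135) = -46558/38605287/1135 = -46558*1135/38605287 = -52843330/38605287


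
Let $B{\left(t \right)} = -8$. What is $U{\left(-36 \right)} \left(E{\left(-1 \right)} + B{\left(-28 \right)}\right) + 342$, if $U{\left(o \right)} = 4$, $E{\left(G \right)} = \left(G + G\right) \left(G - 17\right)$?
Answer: $454$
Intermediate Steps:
$E{\left(G \right)} = 2 G \left(-17 + G\right)$
$U{\left(-36 \right)} \left(E{\left(-1 \right)} + B{\left(-28 \right)}\right) + 342 = 4 \left(2 \left(-1\right) \left(-17 - 1\right) - 8\right) + 342 = 4 \left(2 \left(-1\right) \left(-18\right) - 8\right) + 342 = 4 \left(36 - 8\right) + 342 = 4 \cdot 28 + 342 = 112 + 342 = 454$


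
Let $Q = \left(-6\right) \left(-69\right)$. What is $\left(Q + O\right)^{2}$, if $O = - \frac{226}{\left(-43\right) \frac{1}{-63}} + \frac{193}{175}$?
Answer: $\frac{399422736001}{56625625} \approx 7053.7$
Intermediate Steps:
$O = - \frac{2483351}{7525}$ ($O = - \frac{226}{\left(-43\right) \left(- \frac{1}{63}\right)} + 193 \cdot \frac{1}{175} = - \frac{226}{\frac{43}{63}} + \frac{193}{175} = \left(-226\right) \frac{63}{43} + \frac{193}{175} = - \frac{14238}{43} + \frac{193}{175} = - \frac{2483351}{7525} \approx -330.01$)
$Q = 414$
$\left(Q + O\right)^{2} = \left(414 - \frac{2483351}{7525}\right)^{2} = \left(\frac{631999}{7525}\right)^{2} = \frac{399422736001}{56625625}$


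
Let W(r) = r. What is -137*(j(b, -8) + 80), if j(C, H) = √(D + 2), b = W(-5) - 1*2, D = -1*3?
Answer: -10960 - 137*I ≈ -10960.0 - 137.0*I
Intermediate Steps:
D = -3
b = -7 (b = -5 - 1*2 = -5 - 2 = -7)
j(C, H) = I (j(C, H) = √(-3 + 2) = √(-1) = I)
-137*(j(b, -8) + 80) = -137*(I + 80) = -137*(80 + I) = -10960 - 137*I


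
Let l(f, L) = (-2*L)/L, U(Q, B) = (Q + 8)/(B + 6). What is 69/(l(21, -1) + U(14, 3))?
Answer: 621/4 ≈ 155.25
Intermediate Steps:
U(Q, B) = (8 + Q)/(6 + B)
l(f, L) = -2
69/(l(21, -1) + U(14, 3)) = 69/(-2 + (8 + 14)/(6 + 3)) = 69/(-2 + 22/9) = 69/(4/9) = (9/4)*69 = 621/4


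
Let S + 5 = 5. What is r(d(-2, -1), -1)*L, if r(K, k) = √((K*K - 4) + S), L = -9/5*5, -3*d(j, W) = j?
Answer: -12*I*√2 ≈ -16.971*I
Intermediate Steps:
d(j, W) = -j/3
L = -9 (L = -9/5*5 = -9)
S = 0 (S = -5 + 5 = 0)
r(K, k) = √(-4 + K²) (r(K, k) = √((K*K - 4) + 0) = √((K² - 4) + 0) = √((-4 + K²) + 0) = √(-4 + K²))
r(d(-2, -1), -1)*L = √(-4 + (-⅓*(-2))²)*(-9) = √(-4 + (⅔)²)*(-9) = √(-4 + 4/9)*(-9) = √(-32/9)*(-9) = (4*I*√2/3)*(-9) = -12*I*√2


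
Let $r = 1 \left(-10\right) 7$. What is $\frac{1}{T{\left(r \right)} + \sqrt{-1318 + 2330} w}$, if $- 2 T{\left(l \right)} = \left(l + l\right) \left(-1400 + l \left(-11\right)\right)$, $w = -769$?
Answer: $- \frac{11025}{336588167} + \frac{769 \sqrt{253}}{673176334} \approx -1.4585 \cdot 10^{-5}$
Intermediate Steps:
$r = -70$ ($r = \left(-10\right) 7 = -70$)
$T{\left(l \right)} = - l \left(-1400 - 11 l\right)$ ($T{\left(l \right)} = - \frac{\left(l + l\right) \left(-1400 + l \left(-11\right)\right)}{2} = - \frac{2 l \left(-1400 - 11 l\right)}{2} = - l \left(-1400 - 11 l\right)$)
$\frac{1}{T{\left(r \right)} + \sqrt{-1318 + 2330} w} = \frac{1}{- 70 \left(1400 + 11 \left(-70\right)\right) + \sqrt{-1318 + 2330} \left(-769\right)} = \frac{1}{- 70 \left(1400 - 770\right) + \sqrt{1012} \left(-769\right)} = \frac{1}{\left(-70\right) 630 + 2 \sqrt{253} \left(-769\right)} = \frac{1}{-44100 - 1538 \sqrt{253}}$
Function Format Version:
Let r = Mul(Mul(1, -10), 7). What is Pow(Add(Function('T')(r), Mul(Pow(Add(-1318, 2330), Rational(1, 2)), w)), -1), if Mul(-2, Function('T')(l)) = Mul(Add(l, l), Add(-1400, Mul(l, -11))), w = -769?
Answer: Add(Rational(-11025, 336588167), Mul(Rational(769, 673176334), Pow(253, Rational(1, 2)))) ≈ -1.4585e-5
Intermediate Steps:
r = -70 (r = Mul(-10, 7) = -70)
Function('T')(l) = Mul(-1, l, Add(-1400, Mul(-11, l))) (Function('T')(l) = Mul(Rational(-1, 2), Mul(Add(l, l), Add(-1400, Mul(l, -11)))) = Mul(Rational(-1, 2), Mul(Mul(2, l), Add(-1400, Mul(-11, l)))) = Mul(Rational(-1, 2), Mul(2, l, Add(-1400, Mul(-11, l)))) = Mul(-1, l, Add(-1400, Mul(-11, l))))
Pow(Add(Function('T')(r), Mul(Pow(Add(-1318, 2330), Rational(1, 2)), w)), -1) = Pow(Add(Mul(-70, Add(1400, Mul(11, -70))), Mul(Pow(Add(-1318, 2330), Rational(1, 2)), -769)), -1) = Pow(Add(Mul(-70, Add(1400, -770)), Mul(Pow(1012, Rational(1, 2)), -769)), -1) = Pow(Add(Mul(-70, 630), Mul(Mul(2, Pow(253, Rational(1, 2))), -769)), -1) = Pow(Add(-44100, Mul(-1538, Pow(253, Rational(1, 2)))), -1)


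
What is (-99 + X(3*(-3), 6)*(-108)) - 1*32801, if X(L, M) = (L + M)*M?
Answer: -30956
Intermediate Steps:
X(L, M) = M*(L + M)
(-99 + X(3*(-3), 6)*(-108)) - 1*32801 = (-99 + (6*(3*(-3) + 6))*(-108)) - 1*32801 = (-99 + (6*(-9 + 6))*(-108)) - 32801 = (-99 + (6*(-3))*(-108)) - 32801 = (-99 - 18*(-108)) - 32801 = (-99 + 1944) - 32801 = 1845 - 32801 = -30956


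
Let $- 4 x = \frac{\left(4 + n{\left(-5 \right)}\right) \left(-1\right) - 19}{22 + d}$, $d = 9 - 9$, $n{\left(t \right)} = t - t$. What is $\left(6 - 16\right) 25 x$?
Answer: $- \frac{2875}{44} \approx -65.341$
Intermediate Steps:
$n{\left(t \right)} = 0$
$d = 0$ ($d = 9 - 9 = 0$)
$x = \frac{23}{88}$ ($x = - \frac{\left(\left(4 + 0\right) \left(-1\right) - 19\right) \frac{1}{22 + 0}}{4} = - \frac{\left(4 \left(-1\right) - 19\right) \frac{1}{22}}{4} = - \frac{\left(-4 - 19\right) \frac{1}{22}}{4} = - \frac{\left(-23\right) \frac{1}{22}}{4} = \left(- \frac{1}{4}\right) \left(- \frac{23}{22}\right) = \frac{23}{88} \approx 0.26136$)
$\left(6 - 16\right) 25 x = \left(6 - 16\right) 25 \cdot \frac{23}{88} = \left(-10\right) 25 \cdot \frac{23}{88} = \left(-250\right) \frac{23}{88} = - \frac{2875}{44}$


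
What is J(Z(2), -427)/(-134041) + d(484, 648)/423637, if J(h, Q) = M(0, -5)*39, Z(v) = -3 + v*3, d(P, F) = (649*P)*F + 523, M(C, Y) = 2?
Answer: 241448699165/502519709 ≈ 480.48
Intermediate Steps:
d(P, F) = 523 + 649*F*P (d(P, F) = 649*F*P + 523 = 523 + 649*F*P)
Z(v) = -3 + 3*v
J(h, Q) = 78 (J(h, Q) = 2*39 = 78)
J(Z(2), -427)/(-134041) + d(484, 648)/423637 = 78/(-134041) + (523 + 649*648*484)/423637 = 78*(-1/134041) + (523 + 203547168)*(1/423637) = -78/134041 + 203547691*(1/423637) = -78/134041 + 1801307/3749 = 241448699165/502519709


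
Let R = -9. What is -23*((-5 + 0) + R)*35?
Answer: 11270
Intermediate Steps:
-23*((-5 + 0) + R)*35 = -23*((-5 + 0) - 9)*35 = -23*(-5 - 9)*35 = -23*(-14)*35 = 322*35 = 11270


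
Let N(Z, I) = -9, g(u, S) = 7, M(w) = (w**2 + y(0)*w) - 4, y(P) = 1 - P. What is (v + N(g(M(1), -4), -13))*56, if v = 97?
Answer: 4928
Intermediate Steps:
M(w) = -4 + w + w**2 (M(w) = (w**2 + (1 - 1*0)*w) - 4 = (w**2 + (1 + 0)*w) - 4 = (w**2 + 1*w) - 4 = (w**2 + w) - 4 = (w + w**2) - 4 = -4 + w + w**2)
(v + N(g(M(1), -4), -13))*56 = (97 - 9)*56 = 88*56 = 4928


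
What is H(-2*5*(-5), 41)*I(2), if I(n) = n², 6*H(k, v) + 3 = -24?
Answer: -18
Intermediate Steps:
H(k, v) = -9/2 (H(k, v) = -½ + (⅙)*(-24) = -½ - 4 = -9/2)
H(-2*5*(-5), 41)*I(2) = -9/2*2² = -9/2*4 = -18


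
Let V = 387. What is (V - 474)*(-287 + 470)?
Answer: -15921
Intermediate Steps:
(V - 474)*(-287 + 470) = (387 - 474)*(-287 + 470) = -87*183 = -15921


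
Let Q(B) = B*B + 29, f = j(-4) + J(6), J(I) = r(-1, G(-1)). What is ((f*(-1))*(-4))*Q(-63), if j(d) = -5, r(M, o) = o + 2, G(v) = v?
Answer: -63968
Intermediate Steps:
r(M, o) = 2 + o
J(I) = 1 (J(I) = 2 - 1 = 1)
f = -4 (f = -5 + 1 = -4)
Q(B) = 29 + B² (Q(B) = B² + 29 = 29 + B²)
((f*(-1))*(-4))*Q(-63) = (-4*(-1)*(-4))*(29 + (-63)²) = (4*(-4))*(29 + 3969) = -16*3998 = -63968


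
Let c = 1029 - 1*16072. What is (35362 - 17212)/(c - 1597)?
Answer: -1815/1664 ≈ -1.0907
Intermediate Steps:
c = -15043 (c = 1029 - 16072 = -15043)
(35362 - 17212)/(c - 1597) = (35362 - 17212)/(-15043 - 1597) = 18150/(-16640) = 18150*(-1/16640) = -1815/1664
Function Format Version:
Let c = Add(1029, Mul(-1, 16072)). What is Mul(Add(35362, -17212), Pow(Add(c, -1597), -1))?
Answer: Rational(-1815, 1664) ≈ -1.0907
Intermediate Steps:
c = -15043 (c = Add(1029, -16072) = -15043)
Mul(Add(35362, -17212), Pow(Add(c, -1597), -1)) = Mul(Add(35362, -17212), Pow(Add(-15043, -1597), -1)) = Mul(18150, Pow(-16640, -1)) = Mul(18150, Rational(-1, 16640)) = Rational(-1815, 1664)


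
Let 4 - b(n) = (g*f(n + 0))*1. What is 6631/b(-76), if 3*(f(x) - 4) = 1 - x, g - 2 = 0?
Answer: -19893/166 ≈ -119.84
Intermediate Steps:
g = 2 (g = 2 + 0 = 2)
f(x) = 13/3 - x/3 (f(x) = 4 + (1 - x)/3 = 4 + (⅓ - x/3) = 13/3 - x/3)
b(n) = -14/3 + 2*n/3 (b(n) = 4 - 2*(13/3 - (n + 0)/3) = 4 - 2*(13/3 - n/3) = 4 - (26/3 - 2*n/3) = 4 + (-26/3 + 2*n/3) = -14/3 + 2*n/3)
6631/b(-76) = 6631/(-14/3 + (⅔)*(-76)) = 6631/(-14/3 - 152/3) = 6631/(-166/3) = 6631*(-3/166) = -19893/166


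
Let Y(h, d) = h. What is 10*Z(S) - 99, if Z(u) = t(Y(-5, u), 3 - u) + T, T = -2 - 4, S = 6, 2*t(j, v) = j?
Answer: -184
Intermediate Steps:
t(j, v) = j/2
T = -6
Z(u) = -17/2 (Z(u) = (1/2)*(-5) - 6 = -5/2 - 6 = -17/2)
10*Z(S) - 99 = 10*(-17/2) - 99 = -85 - 99 = -184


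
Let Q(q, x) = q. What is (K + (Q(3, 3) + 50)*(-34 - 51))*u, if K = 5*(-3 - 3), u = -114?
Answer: 516990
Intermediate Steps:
K = -30 (K = 5*(-6) = -30)
(K + (Q(3, 3) + 50)*(-34 - 51))*u = (-30 + (3 + 50)*(-34 - 51))*(-114) = (-30 + 53*(-85))*(-114) = (-30 - 4505)*(-114) = -4535*(-114) = 516990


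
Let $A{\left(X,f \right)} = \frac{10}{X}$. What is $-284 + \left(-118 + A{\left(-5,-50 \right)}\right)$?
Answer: $-404$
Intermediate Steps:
$-284 + \left(-118 + A{\left(-5,-50 \right)}\right) = -284 - \left(118 - \frac{10}{-5}\right) = -284 + \left(-118 + 10 \left(- \frac{1}{5}\right)\right) = -284 - 120 = -404$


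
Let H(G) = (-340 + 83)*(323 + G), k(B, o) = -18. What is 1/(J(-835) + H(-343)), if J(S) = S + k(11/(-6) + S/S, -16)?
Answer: 1/4287 ≈ 0.00023326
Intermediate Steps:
H(G) = -83011 - 257*G (H(G) = -257*(323 + G) = -83011 - 257*G)
J(S) = -18 + S (J(S) = S - 18 = -18 + S)
1/(J(-835) + H(-343)) = 1/((-18 - 835) + (-83011 - 257*(-343))) = 1/(-853 + (-83011 + 88151)) = 1/(-853 + 5140) = 1/4287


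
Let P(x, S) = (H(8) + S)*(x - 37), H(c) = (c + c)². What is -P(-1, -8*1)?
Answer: 9424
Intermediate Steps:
H(c) = 4*c² (H(c) = (2*c)² = 4*c²)
P(x, S) = (-37 + x)*(256 + S) (P(x, S) = (4*8² + S)*(x - 37) = (4*64 + S)*(-37 + x) = (256 + S)*(-37 + x) = (-37 + x)*(256 + S))
-P(-1, -8*1) = -(-9472 - (-296) + 256*(-1) - 8*1*(-1)) = -(-9472 - 37*(-8) - 256 - 8*(-1)) = -(-9472 + 296 - 256 + 8) = -1*(-9424) = 9424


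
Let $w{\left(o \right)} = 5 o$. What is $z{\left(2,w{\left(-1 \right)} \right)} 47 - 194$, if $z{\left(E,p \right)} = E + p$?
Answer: $-335$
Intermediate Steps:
$z{\left(2,w{\left(-1 \right)} \right)} 47 - 194 = \left(2 + 5 \left(-1\right)\right) 47 - 194 = \left(2 - 5\right) 47 - 194 = \left(-3\right) 47 - 194 = -141 - 194 = -335$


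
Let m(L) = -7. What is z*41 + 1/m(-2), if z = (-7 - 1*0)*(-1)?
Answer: 2008/7 ≈ 286.86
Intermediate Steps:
z = 7 (z = (-7 + 0)*(-1) = -7*(-1) = 7)
z*41 + 1/m(-2) = 7*41 + 1/(-7) = 287 - ⅐ = 2008/7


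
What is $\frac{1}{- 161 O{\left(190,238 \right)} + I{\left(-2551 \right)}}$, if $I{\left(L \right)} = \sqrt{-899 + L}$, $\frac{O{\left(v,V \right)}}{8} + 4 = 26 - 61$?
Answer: $\frac{364}{18284473} - \frac{5 i \sqrt{138}}{2523257274} \approx 1.9908 \cdot 10^{-5} - 2.3278 \cdot 10^{-8} i$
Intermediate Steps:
$O{\left(v,V \right)} = -312$ ($O{\left(v,V \right)} = -32 + 8 \left(26 - 61\right) = -32 + 8 \left(-35\right) = -32 - 280 = -312$)
$\frac{1}{- 161 O{\left(190,238 \right)} + I{\left(-2551 \right)}} = \frac{1}{\left(-161\right) \left(-312\right) + \sqrt{-899 - 2551}} = \frac{1}{50232 + \sqrt{-3450}} = \frac{1}{50232 + 5 i \sqrt{138}}$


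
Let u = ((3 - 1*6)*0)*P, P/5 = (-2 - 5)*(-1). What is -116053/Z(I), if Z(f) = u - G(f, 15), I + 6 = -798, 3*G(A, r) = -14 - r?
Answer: -348159/29 ≈ -12005.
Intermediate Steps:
G(A, r) = -14/3 - r/3 (G(A, r) = (-14 - r)/3 = -14/3 - r/3)
P = 35 (P = 5*((-2 - 5)*(-1)) = 5*(-7*(-1)) = 5*7 = 35)
I = -804 (I = -6 - 798 = -804)
u = 0 (u = ((3 - 1*6)*0)*35 = ((3 - 6)*0)*35 = -3*0*35 = 0*35 = 0)
Z(f) = 29/3 (Z(f) = 0 - (-14/3 - 1/3*15) = 0 - (-14/3 - 5) = 0 - 1*(-29/3) = 0 + 29/3 = 29/3)
-116053/Z(I) = -116053/29/3 = -116053*3/29 = -348159/29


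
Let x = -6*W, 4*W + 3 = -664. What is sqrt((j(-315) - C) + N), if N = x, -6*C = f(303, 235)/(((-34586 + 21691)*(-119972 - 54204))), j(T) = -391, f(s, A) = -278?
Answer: sqrt(1729480043090562628710)/1684499640 ≈ 24.688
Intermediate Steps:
W = -667/4 (W = -3/4 + (1/4)*(-664) = -3/4 - 166 = -667/4 ≈ -166.75)
C = 139/6737998560 (C = -(-139)/(3*((-34586 + 21691)*(-119972 - 54204))) = -(-139)/(3*((-12895*(-174176)))) = -(-139)/(3*2245999520) = -1/6*(-139/1122999760) = 139/6737998560 ≈ 2.0629e-8)
x = 2001/2 (x = -6*(-667/4) = 2001/2 ≈ 1000.5)
N = 2001/2 ≈ 1000.5
sqrt((j(-315) - C) + N) = sqrt((-391 - 1*139/6737998560) + 2001/2) = sqrt((-391 - 139/6737998560) + 2001/2) = sqrt(-2634557437099/6737998560 + 2001/2) = sqrt(4106810122181/6737998560) = sqrt(1729480043090562628710)/1684499640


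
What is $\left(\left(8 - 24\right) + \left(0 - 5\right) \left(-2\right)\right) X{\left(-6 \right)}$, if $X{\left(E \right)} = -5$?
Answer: $30$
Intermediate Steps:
$\left(\left(8 - 24\right) + \left(0 - 5\right) \left(-2\right)\right) X{\left(-6 \right)} = \left(\left(8 - 24\right) + \left(0 - 5\right) \left(-2\right)\right) \left(-5\right) = \left(-16 - -10\right) \left(-5\right) = \left(-16 + 10\right) \left(-5\right) = \left(-6\right) \left(-5\right) = 30$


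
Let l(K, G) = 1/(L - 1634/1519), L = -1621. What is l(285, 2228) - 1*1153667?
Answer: -2842558193830/2463933 ≈ -1.1537e+6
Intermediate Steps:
l(K, G) = -1519/2463933 (l(K, G) = 1/(-1621 - 1634/1519) = 1/(-2463933/1519) = -1519/2463933)
l(285, 2228) - 1*1153667 = -1519/2463933 - 1*1153667 = -1519/2463933 - 1153667 = -2842558193830/2463933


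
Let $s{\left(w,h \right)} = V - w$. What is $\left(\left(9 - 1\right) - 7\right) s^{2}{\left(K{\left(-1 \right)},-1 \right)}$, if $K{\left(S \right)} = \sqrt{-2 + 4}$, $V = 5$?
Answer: $\left(5 - \sqrt{2}\right)^{2} \approx 12.858$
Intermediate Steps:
$K{\left(S \right)} = \sqrt{2}$
$s{\left(w,h \right)} = 5 - w$
$\left(\left(9 - 1\right) - 7\right) s^{2}{\left(K{\left(-1 \right)},-1 \right)} = \left(\left(9 - 1\right) - 7\right) \left(5 - \sqrt{2}\right)^{2} = \left(8 - 7\right) \left(5 - \sqrt{2}\right)^{2} = 1 \left(5 - \sqrt{2}\right)^{2} = \left(5 - \sqrt{2}\right)^{2}$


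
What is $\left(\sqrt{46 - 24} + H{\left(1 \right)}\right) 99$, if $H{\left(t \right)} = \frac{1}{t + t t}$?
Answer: $\frac{99}{2} + 99 \sqrt{22} \approx 513.85$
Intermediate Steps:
$H{\left(t \right)} = \frac{1}{t + t^{2}}$
$\left(\sqrt{46 - 24} + H{\left(1 \right)}\right) 99 = \left(\sqrt{46 - 24} + \frac{1}{1 \left(1 + 1\right)}\right) 99 = \left(\sqrt{22} + 1 \cdot \frac{1}{2}\right) 99 = \left(\sqrt{22} + \frac{1}{2}\right) 99 = \left(\frac{1}{2} + \sqrt{22}\right) 99 = \frac{99}{2} + 99 \sqrt{22}$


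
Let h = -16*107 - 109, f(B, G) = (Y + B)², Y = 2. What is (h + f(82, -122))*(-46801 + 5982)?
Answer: -213687465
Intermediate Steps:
f(B, G) = (2 + B)²
h = -1821 (h = -1712 - 109 = -1821)
(h + f(82, -122))*(-46801 + 5982) = (-1821 + (2 + 82)²)*(-46801 + 5982) = (-1821 + 84²)*(-40819) = (-1821 + 7056)*(-40819) = 5235*(-40819) = -213687465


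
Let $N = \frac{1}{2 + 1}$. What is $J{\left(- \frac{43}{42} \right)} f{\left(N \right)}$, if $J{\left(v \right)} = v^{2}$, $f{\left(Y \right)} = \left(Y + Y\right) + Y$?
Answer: $\frac{1849}{1764} \approx 1.0482$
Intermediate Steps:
$N = \frac{1}{3} \approx 0.33333$
$f{\left(Y \right)} = 3 Y$ ($f{\left(Y \right)} = 2 Y + Y = 3 Y$)
$J{\left(- \frac{43}{42} \right)} f{\left(N \right)} = \left(- \frac{43}{42}\right)^{2} \cdot 3 \cdot \frac{1}{3} = \left(\left(-43\right) \frac{1}{42}\right)^{2} \cdot 1 = \left(- \frac{43}{42}\right)^{2} \cdot 1 = \frac{1849}{1764} \cdot 1 = \frac{1849}{1764}$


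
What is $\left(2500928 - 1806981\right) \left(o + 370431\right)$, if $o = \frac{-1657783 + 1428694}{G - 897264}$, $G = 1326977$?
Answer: $\frac{110461641850793658}{429713} \approx 2.5706 \cdot 10^{11}$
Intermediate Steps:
$o = - \frac{229089}{429713}$ ($o = \frac{-1657783 + 1428694}{1326977 - 897264} = - \frac{229089}{429713} \approx -0.53312$)
$\left(2500928 - 1806981\right) \left(o + 370431\right) = \left(2500928 - 1806981\right) \left(- \frac{229089}{429713} + 370431\right) = 693947 \cdot \frac{159178787214}{429713} = \frac{110461641850793658}{429713}$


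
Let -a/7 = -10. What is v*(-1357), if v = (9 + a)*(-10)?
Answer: 1072030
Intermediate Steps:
a = 70 (a = -7*(-10) = 70)
v = -790 (v = (9 + 70)*(-10) = 79*(-10) = -790)
v*(-1357) = -790*(-1357) = 1072030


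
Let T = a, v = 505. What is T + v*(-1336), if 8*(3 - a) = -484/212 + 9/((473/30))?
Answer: -135307778781/200552 ≈ -6.7468e+5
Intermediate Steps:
a = 644579/200552 (a = 3 - (-484/212 + 9/((473/30)))/8 = 3 - (-484*1/212 + 9/((473*(1/30))))/8 = 3 - (-121/53 + 9/(473/30))/8 = 3 - (-121/53 + 9*(30/473))/8 = 3 - (-121/53 + 270/473)/8 = 3 - ⅛*(-42923/25069) = 3 + 42923/200552 = 644579/200552 ≈ 3.2140)
T = 644579/200552 ≈ 3.2140
T + v*(-1336) = 644579/200552 + 505*(-1336) = 644579/200552 - 674680 = -135307778781/200552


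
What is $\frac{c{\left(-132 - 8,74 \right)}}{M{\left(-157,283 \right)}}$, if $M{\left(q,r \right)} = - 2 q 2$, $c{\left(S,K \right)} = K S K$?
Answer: $- \frac{191660}{157} \approx -1220.8$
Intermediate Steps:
$c{\left(S,K \right)} = S K^{2}$
$M{\left(q,r \right)} = - 4 q$
$\frac{c{\left(-132 - 8,74 \right)}}{M{\left(-157,283 \right)}} = \frac{\left(-132 - 8\right) 74^{2}}{\left(-4\right) \left(-157\right)} = \frac{\left(-140\right) 5476}{628} = \left(-766640\right) \frac{1}{628} = - \frac{191660}{157}$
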